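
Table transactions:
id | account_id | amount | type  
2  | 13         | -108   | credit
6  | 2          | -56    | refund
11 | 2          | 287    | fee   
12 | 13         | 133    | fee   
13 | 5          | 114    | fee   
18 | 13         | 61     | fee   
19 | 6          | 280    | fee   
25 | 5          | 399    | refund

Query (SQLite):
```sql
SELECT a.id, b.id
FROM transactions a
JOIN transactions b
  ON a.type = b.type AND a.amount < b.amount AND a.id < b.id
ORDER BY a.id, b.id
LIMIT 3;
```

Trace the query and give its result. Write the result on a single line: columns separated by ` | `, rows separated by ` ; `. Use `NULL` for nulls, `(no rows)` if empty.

Pairs (a,b) with same type, a.amount < b.amount, a.id < b.id.
type groups: credit:{2} fee:{11,12,13,18,19} refund:{6,25}
Ordered by (a.id, b.id); first 3.

6 | 25 ; 12 | 19 ; 13 | 19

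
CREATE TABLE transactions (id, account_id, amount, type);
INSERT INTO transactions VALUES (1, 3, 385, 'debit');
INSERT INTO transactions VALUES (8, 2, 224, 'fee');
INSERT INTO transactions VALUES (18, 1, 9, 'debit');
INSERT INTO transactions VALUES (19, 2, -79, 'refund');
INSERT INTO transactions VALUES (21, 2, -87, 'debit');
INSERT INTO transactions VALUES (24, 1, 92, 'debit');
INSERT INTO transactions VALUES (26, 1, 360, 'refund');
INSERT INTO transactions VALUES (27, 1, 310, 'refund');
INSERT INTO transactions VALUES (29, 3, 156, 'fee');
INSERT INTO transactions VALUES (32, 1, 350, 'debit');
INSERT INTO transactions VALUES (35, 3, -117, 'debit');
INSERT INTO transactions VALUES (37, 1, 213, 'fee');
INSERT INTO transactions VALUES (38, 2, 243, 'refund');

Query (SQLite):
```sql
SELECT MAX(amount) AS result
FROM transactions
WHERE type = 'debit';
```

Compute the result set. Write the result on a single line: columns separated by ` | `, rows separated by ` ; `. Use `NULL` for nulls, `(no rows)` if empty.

Rows where type='debit' → amount values: [385, 9, -87, 92, 350, -117].
MAX of non-NULL values = 385.

385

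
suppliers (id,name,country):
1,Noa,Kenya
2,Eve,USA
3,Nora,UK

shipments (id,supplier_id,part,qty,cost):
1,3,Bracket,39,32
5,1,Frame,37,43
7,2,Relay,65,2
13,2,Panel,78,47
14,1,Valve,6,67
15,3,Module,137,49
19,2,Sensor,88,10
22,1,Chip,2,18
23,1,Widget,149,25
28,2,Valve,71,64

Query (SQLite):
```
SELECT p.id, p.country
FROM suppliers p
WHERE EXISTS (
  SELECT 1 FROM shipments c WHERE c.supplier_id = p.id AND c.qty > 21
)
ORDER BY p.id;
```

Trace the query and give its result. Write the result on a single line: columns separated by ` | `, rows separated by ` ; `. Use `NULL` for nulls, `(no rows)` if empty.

For each suppliers row, check whether any shipments with matching supplier_id has qty > 21.
Keep rows where that is true.

1 | Kenya ; 2 | USA ; 3 | UK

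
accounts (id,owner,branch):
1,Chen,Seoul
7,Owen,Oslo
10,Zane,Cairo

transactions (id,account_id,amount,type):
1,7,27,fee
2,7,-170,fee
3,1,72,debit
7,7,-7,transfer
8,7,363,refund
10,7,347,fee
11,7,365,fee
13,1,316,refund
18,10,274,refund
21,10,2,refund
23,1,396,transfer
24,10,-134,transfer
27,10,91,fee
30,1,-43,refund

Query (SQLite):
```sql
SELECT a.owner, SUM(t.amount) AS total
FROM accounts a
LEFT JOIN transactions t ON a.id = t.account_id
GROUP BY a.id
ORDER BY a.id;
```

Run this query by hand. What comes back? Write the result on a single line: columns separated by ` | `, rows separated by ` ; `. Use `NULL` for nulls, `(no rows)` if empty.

Chen | 741 ; Owen | 925 ; Zane | 233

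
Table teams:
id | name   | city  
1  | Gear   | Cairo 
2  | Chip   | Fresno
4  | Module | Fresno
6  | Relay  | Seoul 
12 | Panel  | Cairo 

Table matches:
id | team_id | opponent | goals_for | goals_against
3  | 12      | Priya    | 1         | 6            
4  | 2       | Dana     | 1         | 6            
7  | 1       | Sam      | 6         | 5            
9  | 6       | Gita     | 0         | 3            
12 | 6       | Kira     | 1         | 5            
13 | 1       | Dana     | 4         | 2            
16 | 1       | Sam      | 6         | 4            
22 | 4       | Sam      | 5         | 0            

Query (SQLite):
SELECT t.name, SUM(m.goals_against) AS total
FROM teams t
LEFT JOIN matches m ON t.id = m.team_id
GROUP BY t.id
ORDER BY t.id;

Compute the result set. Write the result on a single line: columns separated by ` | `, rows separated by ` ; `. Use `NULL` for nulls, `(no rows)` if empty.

Gear | 11 ; Chip | 6 ; Module | 0 ; Relay | 8 ; Panel | 6

LEFT JOIN keeps every teams row; unmatched ones get NULL for matches columns.
Group by teams.id and compute SUM(m.goals_against). SUM over an all-NULL group is NULL.
  1: ids {7, 13, 16} → SUM(m.goals_against)=11
  2: ids {4} → SUM(m.goals_against)=6
  4: ids {22} → SUM(m.goals_against)=0
  6: ids {9, 12} → SUM(m.goals_against)=8
  12: ids {3} → SUM(m.goals_against)=6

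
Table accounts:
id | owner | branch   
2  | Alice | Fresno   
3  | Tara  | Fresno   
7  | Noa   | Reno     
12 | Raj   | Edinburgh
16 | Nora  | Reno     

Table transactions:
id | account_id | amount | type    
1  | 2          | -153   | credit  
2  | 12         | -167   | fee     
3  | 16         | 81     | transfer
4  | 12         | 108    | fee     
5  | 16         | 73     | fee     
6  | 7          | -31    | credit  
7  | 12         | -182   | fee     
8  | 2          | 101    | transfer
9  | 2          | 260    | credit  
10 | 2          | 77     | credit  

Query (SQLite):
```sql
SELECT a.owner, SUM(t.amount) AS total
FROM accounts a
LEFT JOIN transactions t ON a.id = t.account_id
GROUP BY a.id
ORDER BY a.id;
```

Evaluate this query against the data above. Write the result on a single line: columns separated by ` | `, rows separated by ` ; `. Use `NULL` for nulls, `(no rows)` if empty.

Alice | 285 ; Tara | NULL ; Noa | -31 ; Raj | -241 ; Nora | 154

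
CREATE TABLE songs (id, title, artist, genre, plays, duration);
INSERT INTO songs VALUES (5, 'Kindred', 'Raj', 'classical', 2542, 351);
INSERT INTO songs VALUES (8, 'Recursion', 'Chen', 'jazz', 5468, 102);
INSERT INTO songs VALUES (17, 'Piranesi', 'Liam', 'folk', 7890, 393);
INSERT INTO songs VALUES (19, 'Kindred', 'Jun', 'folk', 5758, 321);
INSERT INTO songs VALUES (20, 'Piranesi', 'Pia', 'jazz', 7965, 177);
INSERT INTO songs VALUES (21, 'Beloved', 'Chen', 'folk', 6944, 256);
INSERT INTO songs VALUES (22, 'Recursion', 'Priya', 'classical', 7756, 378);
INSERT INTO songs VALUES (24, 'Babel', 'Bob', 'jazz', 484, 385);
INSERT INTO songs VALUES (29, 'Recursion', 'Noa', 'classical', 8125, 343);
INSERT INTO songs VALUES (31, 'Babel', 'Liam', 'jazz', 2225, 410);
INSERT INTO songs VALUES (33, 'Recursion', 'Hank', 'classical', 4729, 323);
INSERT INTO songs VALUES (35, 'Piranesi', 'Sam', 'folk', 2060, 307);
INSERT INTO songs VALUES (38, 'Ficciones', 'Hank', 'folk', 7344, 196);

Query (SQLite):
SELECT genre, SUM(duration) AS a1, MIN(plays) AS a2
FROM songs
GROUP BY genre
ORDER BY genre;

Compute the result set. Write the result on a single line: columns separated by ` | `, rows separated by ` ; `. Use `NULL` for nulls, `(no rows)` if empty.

Group songs by genre.
Per group compute: SUM(duration), MIN(plays).
  classical: ids {5, 22, 29, 33} → SUM(duration)=1395, MIN(plays)=2542
  folk: ids {17, 19, 21, 35, 38} → SUM(duration)=1473, MIN(plays)=2060
  jazz: ids {8, 20, 24, 31} → SUM(duration)=1074, MIN(plays)=484

classical | 1395 | 2542 ; folk | 1473 | 2060 ; jazz | 1074 | 484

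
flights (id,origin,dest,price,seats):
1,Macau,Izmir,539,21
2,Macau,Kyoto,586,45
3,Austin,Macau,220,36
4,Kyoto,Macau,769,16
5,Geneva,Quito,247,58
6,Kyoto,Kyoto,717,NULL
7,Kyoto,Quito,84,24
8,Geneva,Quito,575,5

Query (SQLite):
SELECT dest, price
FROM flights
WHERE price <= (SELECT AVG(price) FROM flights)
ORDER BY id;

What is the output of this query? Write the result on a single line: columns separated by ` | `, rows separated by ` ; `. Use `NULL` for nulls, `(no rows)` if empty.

Macau | 220 ; Quito | 247 ; Quito | 84

Scalar subquery: AVG(price) over all flights rows = 467.125.
Keep rows where price <= that value.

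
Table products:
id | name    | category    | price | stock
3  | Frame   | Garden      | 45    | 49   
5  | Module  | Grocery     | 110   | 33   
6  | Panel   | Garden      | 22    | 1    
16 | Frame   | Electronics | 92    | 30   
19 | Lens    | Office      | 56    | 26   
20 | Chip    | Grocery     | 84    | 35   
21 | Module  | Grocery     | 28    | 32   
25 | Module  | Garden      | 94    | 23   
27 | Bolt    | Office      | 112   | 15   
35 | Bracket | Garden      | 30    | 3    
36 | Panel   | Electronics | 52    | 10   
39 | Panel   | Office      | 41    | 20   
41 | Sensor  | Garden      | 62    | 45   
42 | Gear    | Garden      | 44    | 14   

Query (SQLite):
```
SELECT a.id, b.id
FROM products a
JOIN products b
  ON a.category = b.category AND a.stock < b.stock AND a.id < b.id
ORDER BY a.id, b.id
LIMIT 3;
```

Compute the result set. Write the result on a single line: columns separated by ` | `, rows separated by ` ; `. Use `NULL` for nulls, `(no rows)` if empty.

5 | 20 ; 6 | 25 ; 6 | 35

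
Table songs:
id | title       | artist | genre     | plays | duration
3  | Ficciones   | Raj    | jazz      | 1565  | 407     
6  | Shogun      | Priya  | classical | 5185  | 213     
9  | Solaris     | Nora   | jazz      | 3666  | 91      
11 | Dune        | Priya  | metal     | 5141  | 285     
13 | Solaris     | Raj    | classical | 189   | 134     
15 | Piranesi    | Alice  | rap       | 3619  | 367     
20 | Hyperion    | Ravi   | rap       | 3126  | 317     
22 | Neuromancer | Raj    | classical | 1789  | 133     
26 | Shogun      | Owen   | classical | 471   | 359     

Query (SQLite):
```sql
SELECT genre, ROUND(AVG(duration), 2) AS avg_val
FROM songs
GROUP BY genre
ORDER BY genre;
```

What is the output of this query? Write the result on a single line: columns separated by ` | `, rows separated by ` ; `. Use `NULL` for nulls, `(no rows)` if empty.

classical | 209.75 ; jazz | 249 ; metal | 285 ; rap | 342

Partition songs by genre; compute ROUND(AVG(duration), 2) within each group.
  classical: ids {6, 13, 22, 26} → ROUND(AVG(duration), 2)=209.75
  jazz: ids {3, 9} → ROUND(AVG(duration), 2)=249
  metal: ids {11} → ROUND(AVG(duration), 2)=285
  rap: ids {15, 20} → ROUND(AVG(duration), 2)=342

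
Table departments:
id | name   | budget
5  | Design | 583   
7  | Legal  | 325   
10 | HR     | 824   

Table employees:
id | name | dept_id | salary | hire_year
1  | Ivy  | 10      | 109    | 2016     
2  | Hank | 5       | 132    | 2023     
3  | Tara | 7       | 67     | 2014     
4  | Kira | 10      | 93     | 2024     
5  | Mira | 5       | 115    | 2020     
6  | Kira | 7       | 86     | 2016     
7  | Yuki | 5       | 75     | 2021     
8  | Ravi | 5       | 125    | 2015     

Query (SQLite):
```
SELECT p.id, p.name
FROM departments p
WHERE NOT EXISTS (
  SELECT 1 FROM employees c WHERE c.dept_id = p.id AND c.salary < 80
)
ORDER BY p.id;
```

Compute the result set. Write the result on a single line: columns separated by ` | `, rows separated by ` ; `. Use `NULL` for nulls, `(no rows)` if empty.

For each departments row, check whether any employees with matching dept_id has salary < 80.
Keep rows where that is false.

10 | HR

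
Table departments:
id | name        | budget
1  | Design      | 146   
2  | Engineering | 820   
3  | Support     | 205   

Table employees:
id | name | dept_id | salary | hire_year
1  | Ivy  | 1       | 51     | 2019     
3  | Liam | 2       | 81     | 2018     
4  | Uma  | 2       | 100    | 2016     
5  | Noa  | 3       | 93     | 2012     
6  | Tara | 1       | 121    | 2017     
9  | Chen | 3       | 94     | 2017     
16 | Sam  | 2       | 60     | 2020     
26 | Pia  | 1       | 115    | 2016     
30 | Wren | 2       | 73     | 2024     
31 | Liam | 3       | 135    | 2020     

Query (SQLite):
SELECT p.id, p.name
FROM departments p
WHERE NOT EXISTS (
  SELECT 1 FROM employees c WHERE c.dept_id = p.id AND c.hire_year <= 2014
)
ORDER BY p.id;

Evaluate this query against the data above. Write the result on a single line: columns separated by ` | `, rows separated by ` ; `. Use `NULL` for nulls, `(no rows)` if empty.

For each departments row, check whether any employees with matching dept_id has hire_year <= 2014.
Keep rows where that is false.

1 | Design ; 2 | Engineering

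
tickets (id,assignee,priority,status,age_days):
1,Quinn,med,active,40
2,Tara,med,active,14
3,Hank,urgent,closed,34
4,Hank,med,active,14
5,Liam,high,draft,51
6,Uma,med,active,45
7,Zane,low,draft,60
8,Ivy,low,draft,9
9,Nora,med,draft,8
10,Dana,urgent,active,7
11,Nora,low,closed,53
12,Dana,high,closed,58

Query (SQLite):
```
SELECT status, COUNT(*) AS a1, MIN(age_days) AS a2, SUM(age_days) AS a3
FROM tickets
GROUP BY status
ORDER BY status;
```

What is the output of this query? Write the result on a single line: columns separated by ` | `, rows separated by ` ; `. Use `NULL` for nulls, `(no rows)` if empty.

active | 5 | 7 | 120 ; closed | 3 | 34 | 145 ; draft | 4 | 8 | 128

Group tickets by status.
Per group compute: COUNT(*), MIN(age_days), SUM(age_days).
  active: ids {1, 2, 4, 6, 10} → COUNT(*)=5, MIN(age_days)=7, SUM(age_days)=120
  closed: ids {3, 11, 12} → COUNT(*)=3, MIN(age_days)=34, SUM(age_days)=145
  draft: ids {5, 7, 8, 9} → COUNT(*)=4, MIN(age_days)=8, SUM(age_days)=128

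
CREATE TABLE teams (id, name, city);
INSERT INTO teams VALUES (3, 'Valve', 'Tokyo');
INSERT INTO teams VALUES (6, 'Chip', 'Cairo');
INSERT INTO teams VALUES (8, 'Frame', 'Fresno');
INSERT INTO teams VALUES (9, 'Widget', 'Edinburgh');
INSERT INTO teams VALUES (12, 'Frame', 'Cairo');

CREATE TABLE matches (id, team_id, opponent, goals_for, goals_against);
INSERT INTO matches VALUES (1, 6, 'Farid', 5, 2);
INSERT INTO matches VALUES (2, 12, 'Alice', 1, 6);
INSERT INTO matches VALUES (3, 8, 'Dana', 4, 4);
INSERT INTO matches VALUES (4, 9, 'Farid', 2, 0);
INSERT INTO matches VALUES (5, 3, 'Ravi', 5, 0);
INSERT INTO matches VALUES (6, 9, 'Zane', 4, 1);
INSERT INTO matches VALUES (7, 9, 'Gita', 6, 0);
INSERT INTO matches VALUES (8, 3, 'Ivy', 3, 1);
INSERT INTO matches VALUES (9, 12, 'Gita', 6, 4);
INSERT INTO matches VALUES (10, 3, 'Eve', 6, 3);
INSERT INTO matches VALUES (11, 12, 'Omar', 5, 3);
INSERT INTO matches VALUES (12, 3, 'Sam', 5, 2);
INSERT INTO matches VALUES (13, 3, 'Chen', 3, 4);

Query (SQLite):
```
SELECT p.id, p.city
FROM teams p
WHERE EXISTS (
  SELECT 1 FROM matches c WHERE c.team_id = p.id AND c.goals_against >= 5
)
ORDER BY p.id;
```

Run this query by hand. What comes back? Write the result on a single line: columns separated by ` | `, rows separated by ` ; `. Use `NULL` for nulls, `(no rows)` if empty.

For each teams row, check whether any matches with matching team_id has goals_against >= 5.
Keep rows where that is true.

12 | Cairo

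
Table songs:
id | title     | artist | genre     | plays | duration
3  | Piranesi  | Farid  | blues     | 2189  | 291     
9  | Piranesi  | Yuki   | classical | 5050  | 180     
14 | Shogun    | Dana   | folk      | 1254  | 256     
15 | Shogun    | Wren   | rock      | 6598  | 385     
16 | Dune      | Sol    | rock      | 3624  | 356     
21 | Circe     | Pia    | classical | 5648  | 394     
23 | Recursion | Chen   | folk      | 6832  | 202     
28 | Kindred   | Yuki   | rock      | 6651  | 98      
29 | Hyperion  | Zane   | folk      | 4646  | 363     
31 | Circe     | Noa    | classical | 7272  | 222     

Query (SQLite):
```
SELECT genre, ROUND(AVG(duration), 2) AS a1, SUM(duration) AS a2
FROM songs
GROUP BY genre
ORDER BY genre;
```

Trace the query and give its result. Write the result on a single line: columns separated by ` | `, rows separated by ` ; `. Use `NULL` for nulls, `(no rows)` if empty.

blues | 291 | 291 ; classical | 265.33 | 796 ; folk | 273.67 | 821 ; rock | 279.67 | 839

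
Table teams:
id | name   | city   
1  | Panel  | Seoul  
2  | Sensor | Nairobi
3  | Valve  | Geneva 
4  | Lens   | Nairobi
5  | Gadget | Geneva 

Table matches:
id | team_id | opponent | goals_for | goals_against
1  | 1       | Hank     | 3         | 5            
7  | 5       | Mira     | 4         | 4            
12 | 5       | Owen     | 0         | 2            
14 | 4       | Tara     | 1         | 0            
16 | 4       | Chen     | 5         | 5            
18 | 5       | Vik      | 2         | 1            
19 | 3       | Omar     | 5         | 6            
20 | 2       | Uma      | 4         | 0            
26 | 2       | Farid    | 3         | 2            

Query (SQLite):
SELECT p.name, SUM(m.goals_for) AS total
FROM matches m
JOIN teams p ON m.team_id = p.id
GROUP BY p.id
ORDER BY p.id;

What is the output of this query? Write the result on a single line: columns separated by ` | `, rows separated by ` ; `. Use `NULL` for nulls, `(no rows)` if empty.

Panel | 3 ; Sensor | 7 ; Valve | 5 ; Lens | 6 ; Gadget | 6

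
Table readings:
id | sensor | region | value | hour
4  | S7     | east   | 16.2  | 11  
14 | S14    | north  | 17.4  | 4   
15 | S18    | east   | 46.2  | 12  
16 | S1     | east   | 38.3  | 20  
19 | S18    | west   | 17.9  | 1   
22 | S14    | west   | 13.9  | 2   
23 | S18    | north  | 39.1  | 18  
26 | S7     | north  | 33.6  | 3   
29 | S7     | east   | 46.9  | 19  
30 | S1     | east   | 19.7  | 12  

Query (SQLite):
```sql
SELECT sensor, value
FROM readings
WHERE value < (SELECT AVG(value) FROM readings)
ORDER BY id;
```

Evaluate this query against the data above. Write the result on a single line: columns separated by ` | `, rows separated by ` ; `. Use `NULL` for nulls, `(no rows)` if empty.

Scalar subquery: AVG(value) over all readings rows = 28.92 (≈; comparison uses full precision).
Keep rows where value < that value.

S7 | 16.2 ; S14 | 17.4 ; S18 | 17.9 ; S14 | 13.9 ; S1 | 19.7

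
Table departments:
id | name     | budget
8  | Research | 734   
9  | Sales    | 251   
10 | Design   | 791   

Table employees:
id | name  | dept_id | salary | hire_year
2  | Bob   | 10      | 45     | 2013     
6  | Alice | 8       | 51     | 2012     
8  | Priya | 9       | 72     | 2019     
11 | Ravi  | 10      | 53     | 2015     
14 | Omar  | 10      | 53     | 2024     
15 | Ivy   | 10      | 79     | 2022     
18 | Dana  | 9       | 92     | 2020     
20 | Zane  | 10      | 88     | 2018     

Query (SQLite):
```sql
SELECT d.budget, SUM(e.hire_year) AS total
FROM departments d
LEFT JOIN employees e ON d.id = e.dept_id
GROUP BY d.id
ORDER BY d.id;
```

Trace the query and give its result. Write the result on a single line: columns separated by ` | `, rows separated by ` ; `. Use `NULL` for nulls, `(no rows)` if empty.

LEFT JOIN keeps every departments row; unmatched ones get NULL for employees columns.
Group by departments.id and compute SUM(e.hire_year). SUM over an all-NULL group is NULL.
  8: ids {6} → SUM(e.hire_year)=2012
  9: ids {8, 18} → SUM(e.hire_year)=4039
  10: ids {2, 11, 14, 15, 20} → SUM(e.hire_year)=10092

734 | 2012 ; 251 | 4039 ; 791 | 10092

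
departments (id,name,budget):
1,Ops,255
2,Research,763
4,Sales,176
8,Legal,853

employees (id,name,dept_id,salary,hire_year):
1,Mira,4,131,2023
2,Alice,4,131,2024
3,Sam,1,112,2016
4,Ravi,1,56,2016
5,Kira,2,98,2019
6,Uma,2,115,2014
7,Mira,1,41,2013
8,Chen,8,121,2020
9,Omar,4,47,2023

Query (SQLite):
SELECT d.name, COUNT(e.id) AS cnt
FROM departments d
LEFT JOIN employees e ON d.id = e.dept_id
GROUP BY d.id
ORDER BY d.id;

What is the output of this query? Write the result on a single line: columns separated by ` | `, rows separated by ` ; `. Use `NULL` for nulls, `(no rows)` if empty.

Ops | 3 ; Research | 2 ; Sales | 3 ; Legal | 1

LEFT JOIN keeps every departments row; unmatched ones get NULL for employees columns.
Group by departments.id and compute COUNT(e.id). COUNT(col) of an all-NULL group is 0.
  1: ids {3, 4, 7} → COUNT(e.id)=3
  2: ids {5, 6} → COUNT(e.id)=2
  4: ids {1, 2, 9} → COUNT(e.id)=3
  8: ids {8} → COUNT(e.id)=1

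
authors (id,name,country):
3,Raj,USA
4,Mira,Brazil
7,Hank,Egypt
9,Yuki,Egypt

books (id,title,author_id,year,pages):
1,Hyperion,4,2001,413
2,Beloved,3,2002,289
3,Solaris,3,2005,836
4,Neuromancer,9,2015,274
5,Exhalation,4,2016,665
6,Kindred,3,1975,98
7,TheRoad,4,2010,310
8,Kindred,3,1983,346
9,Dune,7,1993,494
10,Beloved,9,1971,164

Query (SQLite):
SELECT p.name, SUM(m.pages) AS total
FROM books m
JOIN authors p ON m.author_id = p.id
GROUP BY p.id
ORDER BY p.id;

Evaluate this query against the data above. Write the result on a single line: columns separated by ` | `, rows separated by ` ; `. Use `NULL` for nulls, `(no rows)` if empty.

Raj | 1569 ; Mira | 1388 ; Hank | 494 ; Yuki | 438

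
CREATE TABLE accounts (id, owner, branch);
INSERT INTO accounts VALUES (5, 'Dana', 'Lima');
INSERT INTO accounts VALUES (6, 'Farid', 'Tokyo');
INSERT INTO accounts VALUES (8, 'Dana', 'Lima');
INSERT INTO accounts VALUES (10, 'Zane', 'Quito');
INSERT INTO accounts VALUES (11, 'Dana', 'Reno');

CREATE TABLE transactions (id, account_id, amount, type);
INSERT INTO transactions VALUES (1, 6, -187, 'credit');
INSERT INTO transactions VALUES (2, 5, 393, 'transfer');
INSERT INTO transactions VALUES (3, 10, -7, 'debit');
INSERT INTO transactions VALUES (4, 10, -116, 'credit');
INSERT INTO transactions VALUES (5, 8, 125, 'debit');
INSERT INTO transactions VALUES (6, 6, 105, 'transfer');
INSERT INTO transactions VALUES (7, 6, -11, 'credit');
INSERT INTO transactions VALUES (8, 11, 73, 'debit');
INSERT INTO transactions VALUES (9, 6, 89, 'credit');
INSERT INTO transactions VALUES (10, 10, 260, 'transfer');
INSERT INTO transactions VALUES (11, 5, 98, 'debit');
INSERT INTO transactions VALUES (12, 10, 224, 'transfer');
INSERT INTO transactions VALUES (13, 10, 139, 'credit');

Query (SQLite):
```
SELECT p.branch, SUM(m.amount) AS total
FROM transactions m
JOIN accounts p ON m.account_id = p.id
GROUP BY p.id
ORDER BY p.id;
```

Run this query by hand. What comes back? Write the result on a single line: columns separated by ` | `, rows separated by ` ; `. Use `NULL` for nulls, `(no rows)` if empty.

Join each transactions row to its accounts via account_id.
Group joined rows by accounts.id; compute SUM(m.amount) per group.
  5: ids {2, 11} → SUM(m.amount)=491
  6: ids {1, 6, 7, 9} → SUM(m.amount)=-4
  8: ids {5} → SUM(m.amount)=125
  10: ids {3, 4, 10, 12, 13} → SUM(m.amount)=500
  11: ids {8} → SUM(m.amount)=73

Lima | 491 ; Tokyo | -4 ; Lima | 125 ; Quito | 500 ; Reno | 73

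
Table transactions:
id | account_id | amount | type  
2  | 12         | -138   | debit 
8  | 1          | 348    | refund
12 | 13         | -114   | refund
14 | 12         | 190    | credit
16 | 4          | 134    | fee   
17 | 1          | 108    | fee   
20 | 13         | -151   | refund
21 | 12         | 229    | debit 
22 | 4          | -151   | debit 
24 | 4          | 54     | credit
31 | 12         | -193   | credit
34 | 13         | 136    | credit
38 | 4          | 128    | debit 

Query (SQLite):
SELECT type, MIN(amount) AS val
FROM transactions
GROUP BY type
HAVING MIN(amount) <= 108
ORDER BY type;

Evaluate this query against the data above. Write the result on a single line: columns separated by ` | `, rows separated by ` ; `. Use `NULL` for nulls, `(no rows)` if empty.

credit | -193 ; debit | -151 ; fee | 108 ; refund | -151

Partition transactions by type; compute MIN(amount) within each group.
HAVING: keep groups where MIN(amount) <= 108.
  credit: ids {14, 24, 31, 34} → MIN(amount)=-193
  debit: ids {2, 21, 22, 38} → MIN(amount)=-151
  fee: ids {16, 17} → MIN(amount)=108
  refund: ids {8, 12, 20} → MIN(amount)=-151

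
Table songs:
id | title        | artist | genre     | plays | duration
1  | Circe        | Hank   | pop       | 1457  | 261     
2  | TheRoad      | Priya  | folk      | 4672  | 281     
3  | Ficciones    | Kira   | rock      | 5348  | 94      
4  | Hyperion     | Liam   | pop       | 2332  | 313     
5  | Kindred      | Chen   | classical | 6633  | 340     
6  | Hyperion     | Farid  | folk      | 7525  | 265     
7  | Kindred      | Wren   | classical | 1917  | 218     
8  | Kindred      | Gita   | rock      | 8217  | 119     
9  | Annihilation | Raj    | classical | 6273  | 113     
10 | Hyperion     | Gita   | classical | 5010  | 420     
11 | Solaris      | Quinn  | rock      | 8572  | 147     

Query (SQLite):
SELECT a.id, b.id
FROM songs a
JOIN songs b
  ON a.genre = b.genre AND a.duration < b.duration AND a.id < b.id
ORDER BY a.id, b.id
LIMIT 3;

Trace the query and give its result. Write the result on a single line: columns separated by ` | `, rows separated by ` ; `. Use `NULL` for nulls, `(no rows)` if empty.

1 | 4 ; 3 | 8 ; 3 | 11

Pairs (a,b) with same genre, a.duration < b.duration, a.id < b.id.
genre groups: classical:{5,7,9,10} folk:{2,6} pop:{1,4} rock:{3,8,11}
Ordered by (a.id, b.id); first 3.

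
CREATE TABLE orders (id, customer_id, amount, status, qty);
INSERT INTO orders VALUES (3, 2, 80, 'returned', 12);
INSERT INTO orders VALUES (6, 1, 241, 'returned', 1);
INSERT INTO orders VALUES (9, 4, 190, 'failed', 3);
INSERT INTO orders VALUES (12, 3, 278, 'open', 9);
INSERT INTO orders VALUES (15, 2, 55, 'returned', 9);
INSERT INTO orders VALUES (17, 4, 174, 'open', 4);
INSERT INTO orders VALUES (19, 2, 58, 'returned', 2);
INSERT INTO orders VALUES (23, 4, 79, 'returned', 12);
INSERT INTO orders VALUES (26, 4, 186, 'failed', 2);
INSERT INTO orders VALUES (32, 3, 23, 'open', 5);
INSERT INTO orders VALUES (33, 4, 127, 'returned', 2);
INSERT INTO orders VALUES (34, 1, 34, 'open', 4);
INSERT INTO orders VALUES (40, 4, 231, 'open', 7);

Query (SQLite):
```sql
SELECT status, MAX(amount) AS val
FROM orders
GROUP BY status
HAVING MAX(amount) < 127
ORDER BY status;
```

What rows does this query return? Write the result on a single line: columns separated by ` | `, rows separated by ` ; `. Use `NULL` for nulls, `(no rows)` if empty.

Partition orders by status; compute MAX(amount) within each group.
HAVING: keep groups where MAX(amount) < 127.
  failed: ids {9, 26} → MAX(amount)=190
  open: ids {12, 17, 32, 34, 40} → MAX(amount)=278
  returned: ids {3, 6, 15, 19, 23, 33} → MAX(amount)=241

(no rows)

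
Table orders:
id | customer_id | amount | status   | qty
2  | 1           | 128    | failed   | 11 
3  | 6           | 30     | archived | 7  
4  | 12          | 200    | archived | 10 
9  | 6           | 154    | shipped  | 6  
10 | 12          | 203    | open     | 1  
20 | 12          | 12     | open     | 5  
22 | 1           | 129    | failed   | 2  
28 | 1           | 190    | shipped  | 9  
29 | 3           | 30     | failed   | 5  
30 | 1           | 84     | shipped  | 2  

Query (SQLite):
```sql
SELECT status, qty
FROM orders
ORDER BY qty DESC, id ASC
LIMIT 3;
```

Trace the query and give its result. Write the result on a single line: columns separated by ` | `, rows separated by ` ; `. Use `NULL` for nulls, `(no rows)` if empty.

Sort by qty desc, tiebreak id asc: (11, id=2), (10, id=4), (9, id=28), (7, id=3), (6, id=9), (5, id=20) …. Take first 3.

failed | 11 ; archived | 10 ; shipped | 9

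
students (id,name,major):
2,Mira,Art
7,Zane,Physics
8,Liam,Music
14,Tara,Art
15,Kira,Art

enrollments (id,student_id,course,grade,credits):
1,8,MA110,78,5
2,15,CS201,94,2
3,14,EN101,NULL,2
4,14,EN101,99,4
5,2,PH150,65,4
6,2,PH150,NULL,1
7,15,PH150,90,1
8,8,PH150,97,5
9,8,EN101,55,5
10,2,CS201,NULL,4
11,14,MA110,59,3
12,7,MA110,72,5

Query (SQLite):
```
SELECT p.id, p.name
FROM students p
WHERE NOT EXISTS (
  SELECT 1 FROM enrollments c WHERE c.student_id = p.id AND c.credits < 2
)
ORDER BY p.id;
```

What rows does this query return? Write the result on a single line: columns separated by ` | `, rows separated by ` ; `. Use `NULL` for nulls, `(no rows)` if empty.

7 | Zane ; 8 | Liam ; 14 | Tara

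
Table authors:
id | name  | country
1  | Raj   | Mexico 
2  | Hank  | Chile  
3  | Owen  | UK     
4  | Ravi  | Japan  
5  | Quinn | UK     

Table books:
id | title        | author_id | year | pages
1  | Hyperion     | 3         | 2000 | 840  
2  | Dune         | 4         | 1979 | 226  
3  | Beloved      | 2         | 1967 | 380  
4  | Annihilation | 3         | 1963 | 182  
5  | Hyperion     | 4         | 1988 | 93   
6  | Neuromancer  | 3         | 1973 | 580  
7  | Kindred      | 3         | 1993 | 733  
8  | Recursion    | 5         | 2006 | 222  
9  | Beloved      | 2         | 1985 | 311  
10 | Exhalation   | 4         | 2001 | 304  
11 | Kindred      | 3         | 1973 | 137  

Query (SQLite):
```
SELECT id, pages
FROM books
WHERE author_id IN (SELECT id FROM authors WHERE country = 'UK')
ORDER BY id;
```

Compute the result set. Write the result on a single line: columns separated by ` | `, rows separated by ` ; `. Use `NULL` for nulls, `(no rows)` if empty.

Inner query: authors.id where country = 'UK'.
Outer: keep books rows whose author_id is in that set.
Inner query → {3, 5}

1 | 840 ; 4 | 182 ; 6 | 580 ; 7 | 733 ; 8 | 222 ; 11 | 137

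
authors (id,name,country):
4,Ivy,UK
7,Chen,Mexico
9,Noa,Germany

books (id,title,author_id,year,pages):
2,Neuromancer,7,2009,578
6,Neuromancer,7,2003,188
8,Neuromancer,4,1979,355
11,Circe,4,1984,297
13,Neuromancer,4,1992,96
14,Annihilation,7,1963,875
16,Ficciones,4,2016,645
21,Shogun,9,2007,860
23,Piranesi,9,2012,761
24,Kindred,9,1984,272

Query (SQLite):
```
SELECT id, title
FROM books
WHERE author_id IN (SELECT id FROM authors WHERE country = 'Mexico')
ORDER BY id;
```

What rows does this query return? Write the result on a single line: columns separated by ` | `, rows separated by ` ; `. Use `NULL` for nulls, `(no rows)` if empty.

Inner query: authors.id where country = 'Mexico'.
Outer: keep books rows whose author_id is in that set.
Inner query → {7}

2 | Neuromancer ; 6 | Neuromancer ; 14 | Annihilation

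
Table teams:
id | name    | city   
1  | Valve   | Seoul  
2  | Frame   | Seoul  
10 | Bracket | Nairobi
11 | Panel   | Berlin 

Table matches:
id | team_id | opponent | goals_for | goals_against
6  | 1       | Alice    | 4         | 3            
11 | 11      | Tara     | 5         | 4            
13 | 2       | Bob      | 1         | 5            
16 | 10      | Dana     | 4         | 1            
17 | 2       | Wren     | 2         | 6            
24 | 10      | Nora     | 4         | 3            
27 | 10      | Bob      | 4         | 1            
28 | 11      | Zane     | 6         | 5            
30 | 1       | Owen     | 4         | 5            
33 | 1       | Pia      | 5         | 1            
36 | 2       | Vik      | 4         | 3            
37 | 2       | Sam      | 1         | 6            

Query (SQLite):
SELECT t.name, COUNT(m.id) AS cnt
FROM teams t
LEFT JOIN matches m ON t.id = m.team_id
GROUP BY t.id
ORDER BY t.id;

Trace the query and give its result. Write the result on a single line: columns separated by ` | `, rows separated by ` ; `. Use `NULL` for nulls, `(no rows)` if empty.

LEFT JOIN keeps every teams row; unmatched ones get NULL for matches columns.
Group by teams.id and compute COUNT(m.id). COUNT(col) of an all-NULL group is 0.
  1: ids {6, 30, 33} → COUNT(m.id)=3
  2: ids {13, 17, 36, 37} → COUNT(m.id)=4
  10: ids {16, 24, 27} → COUNT(m.id)=3
  11: ids {11, 28} → COUNT(m.id)=2

Valve | 3 ; Frame | 4 ; Bracket | 3 ; Panel | 2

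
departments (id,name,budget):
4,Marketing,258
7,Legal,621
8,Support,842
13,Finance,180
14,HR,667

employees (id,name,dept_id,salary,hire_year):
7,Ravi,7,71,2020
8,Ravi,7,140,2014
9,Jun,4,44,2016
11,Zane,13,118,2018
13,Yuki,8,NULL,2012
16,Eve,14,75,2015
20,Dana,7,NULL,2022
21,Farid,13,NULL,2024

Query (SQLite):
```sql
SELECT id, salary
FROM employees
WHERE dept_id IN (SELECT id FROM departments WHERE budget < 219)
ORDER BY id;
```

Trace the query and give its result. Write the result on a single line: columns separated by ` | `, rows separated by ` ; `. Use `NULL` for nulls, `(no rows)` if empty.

11 | 118 ; 21 | NULL

Inner query: departments.id where budget < 219.
Outer: keep employees rows whose dept_id is in that set.
Inner query → {13}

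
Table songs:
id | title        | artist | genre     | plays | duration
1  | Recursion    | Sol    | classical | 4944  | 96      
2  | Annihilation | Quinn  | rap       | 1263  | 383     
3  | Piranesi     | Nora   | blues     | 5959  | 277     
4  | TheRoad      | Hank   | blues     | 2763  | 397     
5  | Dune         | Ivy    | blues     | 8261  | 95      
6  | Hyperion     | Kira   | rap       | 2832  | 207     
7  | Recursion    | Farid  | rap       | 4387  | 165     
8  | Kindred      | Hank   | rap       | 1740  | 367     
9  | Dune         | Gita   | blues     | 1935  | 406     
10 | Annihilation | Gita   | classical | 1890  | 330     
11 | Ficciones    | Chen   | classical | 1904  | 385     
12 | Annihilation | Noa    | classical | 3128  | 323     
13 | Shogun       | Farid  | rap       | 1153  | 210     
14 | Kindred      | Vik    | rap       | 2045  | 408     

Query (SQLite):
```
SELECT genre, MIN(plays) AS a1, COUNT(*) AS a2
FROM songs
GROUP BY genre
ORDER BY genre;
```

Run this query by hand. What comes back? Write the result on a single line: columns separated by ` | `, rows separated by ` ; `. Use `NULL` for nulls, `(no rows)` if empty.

Group songs by genre.
Per group compute: MIN(plays), COUNT(*).
  blues: ids {3, 4, 5, 9} → MIN(plays)=1935, COUNT(*)=4
  classical: ids {1, 10, 11, 12} → MIN(plays)=1890, COUNT(*)=4
  rap: ids {2, 6, 7, 8, 13, 14} → MIN(plays)=1153, COUNT(*)=6

blues | 1935 | 4 ; classical | 1890 | 4 ; rap | 1153 | 6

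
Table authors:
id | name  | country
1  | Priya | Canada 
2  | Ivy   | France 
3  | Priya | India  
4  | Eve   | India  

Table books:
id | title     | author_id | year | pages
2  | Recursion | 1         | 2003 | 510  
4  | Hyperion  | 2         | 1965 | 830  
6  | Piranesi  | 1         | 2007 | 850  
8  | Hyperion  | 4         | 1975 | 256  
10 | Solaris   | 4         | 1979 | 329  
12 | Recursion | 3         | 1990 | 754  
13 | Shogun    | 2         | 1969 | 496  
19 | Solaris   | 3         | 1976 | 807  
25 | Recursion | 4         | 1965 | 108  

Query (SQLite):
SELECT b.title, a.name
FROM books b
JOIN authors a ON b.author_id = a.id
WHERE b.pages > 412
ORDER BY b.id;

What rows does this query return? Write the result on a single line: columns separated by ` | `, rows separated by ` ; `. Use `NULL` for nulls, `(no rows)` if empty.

Recursion | Priya ; Hyperion | Ivy ; Piranesi | Priya ; Recursion | Priya ; Shogun | Ivy ; Solaris | Priya

Each books row matches the authors row where author_id = authors.id.
Then keep rows with b.pages > 412.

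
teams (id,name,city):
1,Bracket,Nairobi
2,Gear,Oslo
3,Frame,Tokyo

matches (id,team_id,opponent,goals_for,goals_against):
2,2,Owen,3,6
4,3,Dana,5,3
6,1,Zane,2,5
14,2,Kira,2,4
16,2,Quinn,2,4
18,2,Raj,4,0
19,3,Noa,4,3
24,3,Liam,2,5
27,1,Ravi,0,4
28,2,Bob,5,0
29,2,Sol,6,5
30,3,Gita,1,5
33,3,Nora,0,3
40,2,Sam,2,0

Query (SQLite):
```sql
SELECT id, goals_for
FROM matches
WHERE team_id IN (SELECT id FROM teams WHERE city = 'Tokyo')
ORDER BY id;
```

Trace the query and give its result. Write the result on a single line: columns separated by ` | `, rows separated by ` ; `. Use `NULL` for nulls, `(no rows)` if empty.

Inner query: teams.id where city = 'Tokyo'.
Outer: keep matches rows whose team_id is in that set.
Inner query → {3}

4 | 5 ; 19 | 4 ; 24 | 2 ; 30 | 1 ; 33 | 0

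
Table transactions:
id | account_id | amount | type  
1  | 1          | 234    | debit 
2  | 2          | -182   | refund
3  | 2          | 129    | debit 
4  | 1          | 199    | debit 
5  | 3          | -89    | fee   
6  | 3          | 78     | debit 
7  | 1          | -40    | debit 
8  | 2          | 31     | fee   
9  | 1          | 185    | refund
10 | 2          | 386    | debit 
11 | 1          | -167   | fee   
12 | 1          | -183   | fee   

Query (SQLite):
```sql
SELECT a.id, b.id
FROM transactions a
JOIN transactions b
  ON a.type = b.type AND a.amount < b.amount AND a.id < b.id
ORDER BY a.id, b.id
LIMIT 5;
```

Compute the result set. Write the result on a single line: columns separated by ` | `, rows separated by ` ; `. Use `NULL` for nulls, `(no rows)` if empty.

1 | 10 ; 2 | 9 ; 3 | 4 ; 3 | 10 ; 4 | 10

Pairs (a,b) with same type, a.amount < b.amount, a.id < b.id.
type groups: debit:{1,3,4,6,7,10} fee:{5,8,11,12} refund:{2,9}
Ordered by (a.id, b.id); first 5.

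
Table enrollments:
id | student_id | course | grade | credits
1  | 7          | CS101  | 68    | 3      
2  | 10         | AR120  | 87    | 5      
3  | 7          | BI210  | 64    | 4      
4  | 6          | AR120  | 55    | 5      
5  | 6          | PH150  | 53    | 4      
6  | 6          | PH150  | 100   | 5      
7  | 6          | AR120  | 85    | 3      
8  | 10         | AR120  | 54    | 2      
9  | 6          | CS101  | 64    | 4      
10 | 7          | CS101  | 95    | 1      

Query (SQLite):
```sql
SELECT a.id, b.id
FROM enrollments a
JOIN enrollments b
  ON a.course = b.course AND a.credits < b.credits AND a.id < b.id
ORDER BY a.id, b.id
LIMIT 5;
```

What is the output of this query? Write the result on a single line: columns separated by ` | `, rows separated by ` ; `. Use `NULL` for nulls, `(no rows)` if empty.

1 | 9 ; 5 | 6

Pairs (a,b) with same course, a.credits < b.credits, a.id < b.id.
course groups: AR120:{2,4,7,8} BI210:{3} CS101:{1,9,10} PH150:{5,6}
Ordered by (a.id, b.id); first 5.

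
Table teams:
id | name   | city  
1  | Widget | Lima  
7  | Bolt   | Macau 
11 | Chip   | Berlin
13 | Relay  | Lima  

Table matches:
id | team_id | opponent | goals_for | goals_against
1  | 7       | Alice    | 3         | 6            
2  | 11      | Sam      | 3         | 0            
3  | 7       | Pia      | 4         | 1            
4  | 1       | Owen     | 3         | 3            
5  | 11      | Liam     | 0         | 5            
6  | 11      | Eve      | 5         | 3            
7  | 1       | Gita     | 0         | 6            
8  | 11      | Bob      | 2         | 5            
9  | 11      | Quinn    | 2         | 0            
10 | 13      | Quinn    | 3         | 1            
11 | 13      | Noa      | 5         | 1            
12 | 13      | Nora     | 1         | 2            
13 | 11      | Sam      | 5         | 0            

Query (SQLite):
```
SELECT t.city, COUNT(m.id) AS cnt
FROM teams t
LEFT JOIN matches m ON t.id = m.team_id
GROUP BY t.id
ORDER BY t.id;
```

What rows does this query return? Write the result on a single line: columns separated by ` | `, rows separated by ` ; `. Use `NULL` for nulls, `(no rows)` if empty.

Lima | 2 ; Macau | 2 ; Berlin | 6 ; Lima | 3

LEFT JOIN keeps every teams row; unmatched ones get NULL for matches columns.
Group by teams.id and compute COUNT(m.id). COUNT(col) of an all-NULL group is 0.
  1: ids {4, 7} → COUNT(m.id)=2
  7: ids {1, 3} → COUNT(m.id)=2
  11: ids {2, 5, 6, 8, 9, 13} → COUNT(m.id)=6
  13: ids {10, 11, 12} → COUNT(m.id)=3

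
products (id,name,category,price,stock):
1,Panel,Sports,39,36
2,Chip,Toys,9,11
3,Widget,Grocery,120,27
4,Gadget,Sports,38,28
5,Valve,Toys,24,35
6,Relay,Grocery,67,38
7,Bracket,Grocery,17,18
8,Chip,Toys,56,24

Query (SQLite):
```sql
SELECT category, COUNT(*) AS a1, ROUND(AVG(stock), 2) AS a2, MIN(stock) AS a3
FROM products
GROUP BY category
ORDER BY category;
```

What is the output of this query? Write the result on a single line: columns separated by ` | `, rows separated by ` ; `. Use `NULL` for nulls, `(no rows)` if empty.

Group products by category.
Per group compute: COUNT(*), ROUND(AVG(stock), 2), MIN(stock).
  Grocery: ids {3, 6, 7} → COUNT(*)=3, ROUND(AVG(stock), 2)=27.67, MIN(stock)=18
  Sports: ids {1, 4} → COUNT(*)=2, ROUND(AVG(stock), 2)=32, MIN(stock)=28
  Toys: ids {2, 5, 8} → COUNT(*)=3, ROUND(AVG(stock), 2)=23.33, MIN(stock)=11

Grocery | 3 | 27.67 | 18 ; Sports | 2 | 32 | 28 ; Toys | 3 | 23.33 | 11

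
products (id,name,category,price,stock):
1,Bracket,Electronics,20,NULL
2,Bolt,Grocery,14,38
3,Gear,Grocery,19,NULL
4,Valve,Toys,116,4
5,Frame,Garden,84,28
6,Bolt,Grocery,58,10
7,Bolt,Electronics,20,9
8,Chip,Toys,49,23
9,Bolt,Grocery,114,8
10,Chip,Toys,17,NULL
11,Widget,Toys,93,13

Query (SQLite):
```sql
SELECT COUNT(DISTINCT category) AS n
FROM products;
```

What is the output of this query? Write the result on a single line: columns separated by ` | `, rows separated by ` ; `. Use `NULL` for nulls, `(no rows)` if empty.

Count distinct non-NULL category values.

4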